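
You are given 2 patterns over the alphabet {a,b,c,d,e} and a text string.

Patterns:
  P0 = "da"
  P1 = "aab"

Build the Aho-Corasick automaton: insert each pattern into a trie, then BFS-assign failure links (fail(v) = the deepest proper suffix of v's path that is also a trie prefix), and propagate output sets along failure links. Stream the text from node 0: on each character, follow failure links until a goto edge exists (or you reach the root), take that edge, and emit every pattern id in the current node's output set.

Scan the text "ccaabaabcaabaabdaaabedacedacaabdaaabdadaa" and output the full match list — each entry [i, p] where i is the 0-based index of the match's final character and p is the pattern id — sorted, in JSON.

Construct AC machine:
Trie (insert patterns):
  n0 'ε': a→3 d→1
  n1 'd': a→2
  n2 'da': ·  [P0 ends]
  n3 'a': a→4
  n4 'aa': b→5
  n5 'aab': ·  [P1 ends]

BFS fail/out derivation:
  fail(1) 'd': from fail(0)=0 chase 'd': 0 ⇒ 0;  out=∅∪out(0)=∅
  fail(3) 'a': from fail(0)=0 chase 'a': 0 ⇒ 0;  out=∅∪out(0)=∅
  fail(2) 'da': from fail(1)=0 chase 'a': 0 ⇒ 3;  out={0}∪out(3)={0}
  fail(4) 'aa': from fail(3)=0 chase 'a': 0 ⇒ 3;  out=∅∪out(3)=∅
  fail(5) 'aab': from fail(4)=3 chase 'b': 3→0 ⇒ 0;  out={1}∪out(0)={1}

Scan:
[0] read 'c'  n0⇒n0
[1] read 'c'  n0⇒n0
[2] read 'a'  n0⇒n3
[3] read 'a'  n3⇒n4
[4] read 'b'  n4⇒n5  → match P1@[2:4]
[5] read 'a'  n5⇒n3 ·f
[6] read 'a'  n3⇒n4
[7] read 'b'  n4⇒n5  → match P1@[5:7]
[8] read 'c'  n5⇒n0 ·f
[9] read 'a'  n0⇒n3
[10] read 'a'  n3⇒n4
[11] read 'b'  n4⇒n5  → match P1@[9:11]
[12] read 'a'  n5⇒n3 ·f
[13] read 'a'  n3⇒n4
[14] read 'b'  n4⇒n5  → match P1@[12:14]
[15] read 'd'  n5⇒n1 ·f
[16] read 'a'  n1⇒n2  → match P0@[15:16]
[17] read 'a'  n2⇒n4 ·f
[18] read 'a'  n4⇒n4 ·f
[19] read 'b'  n4⇒n5  → match P1@[17:19]
[20] read 'e'  n5⇒n0 ·f
[21] read 'd'  n0⇒n1
[22] read 'a'  n1⇒n2  → match P0@[21:22]
[23] read 'c'  n2⇒n0 ·f
[24] read 'e'  n0⇒n0
[25] read 'd'  n0⇒n1
[26] read 'a'  n1⇒n2  → match P0@[25:26]
[27] read 'c'  n2⇒n0 ·f
[28] read 'a'  n0⇒n3
[29] read 'a'  n3⇒n4
[30] read 'b'  n4⇒n5  → match P1@[28:30]
[31] read 'd'  n5⇒n1 ·f
[32] read 'a'  n1⇒n2  → match P0@[31:32]
[33] read 'a'  n2⇒n4 ·f
[34] read 'a'  n4⇒n4 ·f
[35] read 'b'  n4⇒n5  → match P1@[33:35]
[36] read 'd'  n5⇒n1 ·f
[37] read 'a'  n1⇒n2  → match P0@[36:37]
[38] read 'd'  n2⇒n1 ·f
[39] read 'a'  n1⇒n2  → match P0@[38:39]
[40] read 'a'  n2⇒n4 ·f

Matches: [[4,1],[7,1],[11,1],[14,1],[16,0],[19,1],[22,0],[26,0],[30,1],[32,0],[35,1],[37,0],[39,0]]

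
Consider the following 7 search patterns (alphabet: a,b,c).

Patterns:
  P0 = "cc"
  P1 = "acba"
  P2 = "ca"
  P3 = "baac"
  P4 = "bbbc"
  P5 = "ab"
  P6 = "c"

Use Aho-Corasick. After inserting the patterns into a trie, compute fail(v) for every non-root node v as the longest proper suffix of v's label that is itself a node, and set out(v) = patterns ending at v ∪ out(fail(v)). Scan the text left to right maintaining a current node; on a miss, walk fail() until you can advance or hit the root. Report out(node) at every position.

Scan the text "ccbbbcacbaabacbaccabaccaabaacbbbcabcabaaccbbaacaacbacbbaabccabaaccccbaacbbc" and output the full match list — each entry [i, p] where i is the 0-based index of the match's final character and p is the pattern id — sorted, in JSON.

Construct AC machine:
Trie nodes:
  n0 'ε': a→3 b→8 c→1
  n1 'c': a→7 c→2  [P6 ends]
  n2 'cc': ·  [P0 ends]
  n3 'a': b→15 c→4
  n4 'ac': b→5
  n5 'acb': a→6
  n6 'acba': ·  [P1 ends]
  n7 'ca': ·  [P2 ends]
  n8 'b': a→9 b→12
  n9 'ba': a→10
  n10 'baa': c→11
  n11 'baac': ·  [P3 ends]
  n12 'bb': b→13
  n13 'bbb': c→14
  n14 'bbbc': ·  [P4 ends]
  n15 'ab': ·  [P5 ends]

Failure links (BFS by depth):
  fail(1) 'c': from fail(0)=0 chase 'c': 0 ⇒ 0;  out={6}∪out(0)={6}
  fail(3) 'a': from fail(0)=0 chase 'a': 0 ⇒ 0;  out=∅∪out(0)=∅
  fail(8) 'b': from fail(0)=0 chase 'b': 0 ⇒ 0;  out=∅∪out(0)=∅
  fail(2) 'cc': from fail(1)=0 chase 'c': 0 ⇒ 1;  out={0}∪out(1)={0,6}
  fail(4) 'ac': from fail(3)=0 chase 'c': 0 ⇒ 1;  out=∅∪out(1)={6}
  fail(7) 'ca': from fail(1)=0 chase 'a': 0 ⇒ 3;  out={2}∪out(3)={2}
  fail(9) 'ba': from fail(8)=0 chase 'a': 0 ⇒ 3;  out=∅∪out(3)=∅
  fail(12) 'bb': from fail(8)=0 chase 'b': 0 ⇒ 8;  out=∅∪out(8)=∅
  fail(15) 'ab': from fail(3)=0 chase 'b': 0 ⇒ 8;  out={5}∪out(8)={5}
  fail(5) 'acb': from fail(4)=1 chase 'b': 1→0 ⇒ 8;  out=∅∪out(8)=∅
  fail(10) 'baa': from fail(9)=3 chase 'a': 3→0 ⇒ 3;  out=∅∪out(3)=∅
  fail(13) 'bbb': from fail(12)=8 chase 'b': 8 ⇒ 12;  out=∅∪out(12)=∅
  fail(6) 'acba': from fail(5)=8 chase 'a': 8 ⇒ 9;  out={1}∪out(9)={1}
  fail(11) 'baac': from fail(10)=3 chase 'c': 3 ⇒ 4;  out={3}∪out(4)={3,6}
  fail(14) 'bbbc': from fail(13)=12 chase 'c': 12→8→0 ⇒ 1;  out={4}∪out(1)={4,6}

Text stream:
i=0 'c': node 0→1  emit P6@[0:0]
i=1 'c': node 1→2  emit P0@[0:1],P6@[1:1]
i=2 'b': node 2→8 (fail-walked)
i=3 'b': node 8→12
i=4 'b': node 12→13
i=5 'c': node 13→14  emit P4@[2:5],P6@[5:5]
i=6 'a': node 14→7 (fail-walked)  emit P2@[5:6]
i=7 'c': node 7→4 (fail-walked)  emit P6@[7:7]
i=8 'b': node 4→5
i=9 'a': node 5→6  emit P1@[6:9]
i=10 'a': node 6→10 (fail-walked)
i=11 'b': node 10→15 (fail-walked)  emit P5@[10:11]
i=12 'a': node 15→9 (fail-walked)
i=13 'c': node 9→4 (fail-walked)  emit P6@[13:13]
i=14 'b': node 4→5
i=15 'a': node 5→6  emit P1@[12:15]
i=16 'c': node 6→4 (fail-walked)  emit P6@[16:16]
i=17 'c': node 4→2 (fail-walked)  emit P0@[16:17],P6@[17:17]
i=18 'a': node 2→7 (fail-walked)  emit P2@[17:18]
i=19 'b': node 7→15 (fail-walked)  emit P5@[18:19]
i=20 'a': node 15→9 (fail-walked)
i=21 'c': node 9→4 (fail-walked)  emit P6@[21:21]
i=22 'c': node 4→2 (fail-walked)  emit P0@[21:22],P6@[22:22]
i=23 'a': node 2→7 (fail-walked)  emit P2@[22:23]
i=24 'a': node 7→3 (fail-walked)
i=25 'b': node 3→15  emit P5@[24:25]
i=26 'a': node 15→9 (fail-walked)
i=27 'a': node 9→10
i=28 'c': node 10→11  emit P3@[25:28],P6@[28:28]
i=29 'b': node 11→5 (fail-walked)
i=30 'b': node 5→12 (fail-walked)
i=31 'b': node 12→13
i=32 'c': node 13→14  emit P4@[29:32],P6@[32:32]
i=33 'a': node 14→7 (fail-walked)  emit P2@[32:33]
i=34 'b': node 7→15 (fail-walked)  emit P5@[33:34]
i=35 'c': node 15→1 (fail-walked)  emit P6@[35:35]
i=36 'a': node 1→7  emit P2@[35:36]
i=37 'b': node 7→15 (fail-walked)  emit P5@[36:37]
i=38 'a': node 15→9 (fail-walked)
i=39 'a': node 9→10
i=40 'c': node 10→11  emit P3@[37:40],P6@[40:40]
i=41 'c': node 11→2 (fail-walked)  emit P0@[40:41],P6@[41:41]
i=42 'b': node 2→8 (fail-walked)
i=43 'b': node 8→12
i=44 'a': node 12→9 (fail-walked)
i=45 'a': node 9→10
i=46 'c': node 10→11  emit P3@[43:46],P6@[46:46]
i=47 'a': node 11→7 (fail-walked)  emit P2@[46:47]
i=48 'a': node 7→3 (fail-walked)
i=49 'c': node 3→4  emit P6@[49:49]
i=50 'b': node 4→5
i=51 'a': node 5→6  emit P1@[48:51]
i=52 'c': node 6→4 (fail-walked)  emit P6@[52:52]
i=53 'b': node 4→5
i=54 'b': node 5→12 (fail-walked)
i=55 'a': node 12→9 (fail-walked)
i=56 'a': node 9→10
i=57 'b': node 10→15 (fail-walked)  emit P5@[56:57]
i=58 'c': node 15→1 (fail-walked)  emit P6@[58:58]
i=59 'c': node 1→2  emit P0@[58:59],P6@[59:59]
i=60 'a': node 2→7 (fail-walked)  emit P2@[59:60]
i=61 'b': node 7→15 (fail-walked)  emit P5@[60:61]
i=62 'a': node 15→9 (fail-walked)
i=63 'a': node 9→10
i=64 'c': node 10→11  emit P3@[61:64],P6@[64:64]
i=65 'c': node 11→2 (fail-walked)  emit P0@[64:65],P6@[65:65]
i=66 'c': node 2→2 (fail-walked)  emit P0@[65:66],P6@[66:66]
i=67 'c': node 2→2 (fail-walked)  emit P0@[66:67],P6@[67:67]
i=68 'b': node 2→8 (fail-walked)
i=69 'a': node 8→9
i=70 'a': node 9→10
i=71 'c': node 10→11  emit P3@[68:71],P6@[71:71]
i=72 'b': node 11→5 (fail-walked)
i=73 'b': node 5→12 (fail-walked)
i=74 'c': node 12→1 (fail-walked)  emit P6@[74:74]

Matches: [[0,6],[1,0],[1,6],[5,4],[5,6],[6,2],[7,6],[9,1],[11,5],[13,6],[15,1],[16,6],[17,0],[17,6],[18,2],[19,5],[21,6],[22,0],[22,6],[23,2],[25,5],[28,3],[28,6],[32,4],[32,6],[33,2],[34,5],[35,6],[36,2],[37,5],[40,3],[40,6],[41,0],[41,6],[46,3],[46,6],[47,2],[49,6],[51,1],[52,6],[57,5],[58,6],[59,0],[59,6],[60,2],[61,5],[64,3],[64,6],[65,0],[65,6],[66,0],[66,6],[67,0],[67,6],[71,3],[71,6],[74,6]]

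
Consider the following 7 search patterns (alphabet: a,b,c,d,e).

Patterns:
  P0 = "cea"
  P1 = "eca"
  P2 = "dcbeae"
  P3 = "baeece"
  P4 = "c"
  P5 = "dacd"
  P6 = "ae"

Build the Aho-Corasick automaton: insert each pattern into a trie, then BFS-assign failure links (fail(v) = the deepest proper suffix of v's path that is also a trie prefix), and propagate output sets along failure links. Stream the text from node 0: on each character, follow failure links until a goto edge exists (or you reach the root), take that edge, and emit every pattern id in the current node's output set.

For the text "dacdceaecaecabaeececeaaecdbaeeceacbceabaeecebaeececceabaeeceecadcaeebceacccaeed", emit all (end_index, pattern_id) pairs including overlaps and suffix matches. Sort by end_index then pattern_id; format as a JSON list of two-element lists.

Build:
Trie (insert patterns):
  0='ε' goto a→22 b→13 c→1 d→7 e→4
  1='c' goto e→2  [P4 ends]
  2='ce' goto a→3
  3='cea' goto ·  [P0 ends]
  4='e' goto c→5
  5='ec' goto a→6
  6='eca' goto ·  [P1 ends]
  7='d' goto a→19 c→8
  8='dc' goto b→9
  9='dcb' goto e→10
  10='dcbe' goto a→11
  11='dcbea' goto e→12
  12='dcbeae' goto ·  [P2 ends]
  13='b' goto a→14
  14='ba' goto e→15
  15='bae' goto e→16
  16='baee' goto c→17
  17='baeec' goto e→18
  18='baeece' goto ·  [P3 ends]
  19='da' goto c→20
  20='dac' goto d→21
  21='dacd' goto ·  [P5 ends]
  22='a' goto e→23
  23='ae' goto ·  [P6 ends]

BFS fail/out derivation:
  fail(1) 'c': from fail(0)=0 chase 'c': 0 ⇒ 0;  out={4}∪out(0)={4}
  fail(4) 'e': from fail(0)=0 chase 'e': 0 ⇒ 0;  out=∅∪out(0)=∅
  fail(7) 'd': from fail(0)=0 chase 'd': 0 ⇒ 0;  out=∅∪out(0)=∅
  fail(13) 'b': from fail(0)=0 chase 'b': 0 ⇒ 0;  out=∅∪out(0)=∅
  fail(22) 'a': from fail(0)=0 chase 'a': 0 ⇒ 0;  out=∅∪out(0)=∅
  fail(2) 'ce': from fail(1)=0 chase 'e': 0 ⇒ 4;  out=∅∪out(4)=∅
  fail(5) 'ec': from fail(4)=0 chase 'c': 0 ⇒ 1;  out=∅∪out(1)={4}
  fail(8) 'dc': from fail(7)=0 chase 'c': 0 ⇒ 1;  out=∅∪out(1)={4}
  fail(14) 'ba': from fail(13)=0 chase 'a': 0 ⇒ 22;  out=∅∪out(22)=∅
  fail(19) 'da': from fail(7)=0 chase 'a': 0 ⇒ 22;  out=∅∪out(22)=∅
  fail(23) 'ae': from fail(22)=0 chase 'e': 0 ⇒ 4;  out={6}∪out(4)={6}
  fail(3) 'cea': from fail(2)=4 chase 'a': 4→0 ⇒ 22;  out={0}∪out(22)={0}
  fail(6) 'eca': from fail(5)=1 chase 'a': 1→0 ⇒ 22;  out={1}∪out(22)={1}
  fail(9) 'dcb': from fail(8)=1 chase 'b': 1→0 ⇒ 13;  out=∅∪out(13)=∅
  fail(15) 'bae': from fail(14)=22 chase 'e': 22 ⇒ 23;  out=∅∪out(23)={6}
  fail(20) 'dac': from fail(19)=22 chase 'c': 22→0 ⇒ 1;  out=∅∪out(1)={4}
  fail(10) 'dcbe': from fail(9)=13 chase 'e': 13→0 ⇒ 4;  out=∅∪out(4)=∅
  fail(16) 'baee': from fail(15)=23 chase 'e': 23→4→0 ⇒ 4;  out=∅∪out(4)=∅
  fail(21) 'dacd': from fail(20)=1 chase 'd': 1→0 ⇒ 7;  out={5}∪out(7)={5}
  fail(11) 'dcbea': from fail(10)=4 chase 'a': 4→0 ⇒ 22;  out=∅∪out(22)=∅
  fail(17) 'baeec': from fail(16)=4 chase 'c': 4 ⇒ 5;  out=∅∪out(5)={4}
  fail(12) 'dcbeae': from fail(11)=22 chase 'e': 22 ⇒ 23;  out={2}∪out(23)={2,6}
  fail(18) 'baeece': from fail(17)=5 chase 'e': 5→1 ⇒ 2;  out={3}∪out(2)={3}

Text stream:
i=0 'd': node 0→7
i=1 'a': node 7→19
i=2 'c': node 19→20  → match P4@[2:2]
i=3 'd': node 20→21  → match P5@[0:3]
i=4 'c': node 21→8 ·f  → match P4@[4:4]
i=5 'e': node 8→2 ·f
i=6 'a': node 2→3  → match P0@[4:6]
i=7 'e': node 3→23 ·f  → match P6@[6:7]
i=8 'c': node 23→5 ·f  → match P4@[8:8]
i=9 'a': node 5→6  → match P1@[7:9]
i=10 'e': node 6→23 ·f  → match P6@[9:10]
i=11 'c': node 23→5 ·f  → match P4@[11:11]
i=12 'a': node 5→6  → match P1@[10:12]
i=13 'b': node 6→13 ·f
i=14 'a': node 13→14
i=15 'e': node 14→15  → match P6@[14:15]
i=16 'e': node 15→16
i=17 'c': node 16→17  → match P4@[17:17]
i=18 'e': node 17→18  → match P3@[13:18]
i=19 'c': node 18→5 ·f  → match P4@[19:19]
i=20 'e': node 5→2 ·f
i=21 'a': node 2→3  → match P0@[19:21]
i=22 'a': node 3→22 ·f
i=23 'e': node 22→23  → match P6@[22:23]
i=24 'c': node 23→5 ·f  → match P4@[24:24]
i=25 'd': node 5→7 ·f
i=26 'b': node 7→13 ·f
i=27 'a': node 13→14
i=28 'e': node 14→15  → match P6@[27:28]
i=29 'e': node 15→16
i=30 'c': node 16→17  → match P4@[30:30]
i=31 'e': node 17→18  → match P3@[26:31]
i=32 'a': node 18→3 ·f  → match P0@[30:32]
i=33 'c': node 3→1 ·f  → match P4@[33:33]
i=34 'b': node 1→13 ·f
i=35 'c': node 13→1 ·f  → match P4@[35:35]
i=36 'e': node 1→2
i=37 'a': node 2→3  → match P0@[35:37]
i=38 'b': node 3→13 ·f
i=39 'a': node 13→14
i=40 'e': node 14→15  → match P6@[39:40]
i=41 'e': node 15→16
i=42 'c': node 16→17  → match P4@[42:42]
i=43 'e': node 17→18  → match P3@[38:43]
i=44 'b': node 18→13 ·f
i=45 'a': node 13→14
i=46 'e': node 14→15  → match P6@[45:46]
i=47 'e': node 15→16
i=48 'c': node 16→17  → match P4@[48:48]
i=49 'e': node 17→18  → match P3@[44:49]
i=50 'c': node 18→5 ·f  → match P4@[50:50]
i=51 'c': node 5→1 ·f  → match P4@[51:51]
i=52 'e': node 1→2
i=53 'a': node 2→3  → match P0@[51:53]
i=54 'b': node 3→13 ·f
i=55 'a': node 13→14
i=56 'e': node 14→15  → match P6@[55:56]
i=57 'e': node 15→16
i=58 'c': node 16→17  → match P4@[58:58]
i=59 'e': node 17→18  → match P3@[54:59]
i=60 'e': node 18→4 ·f
i=61 'c': node 4→5  → match P4@[61:61]
i=62 'a': node 5→6  → match P1@[60:62]
i=63 'd': node 6→7 ·f
i=64 'c': node 7→8  → match P4@[64:64]
i=65 'a': node 8→22 ·f
i=66 'e': node 22→23  → match P6@[65:66]
i=67 'e': node 23→4 ·f
i=68 'b': node 4→13 ·f
i=69 'c': node 13→1 ·f  → match P4@[69:69]
i=70 'e': node 1→2
i=71 'a': node 2→3  → match P0@[69:71]
i=72 'c': node 3→1 ·f  → match P4@[72:72]
i=73 'c': node 1→1 ·f  → match P4@[73:73]
i=74 'c': node 1→1 ·f  → match P4@[74:74]
i=75 'a': node 1→22 ·f
i=76 'e': node 22→23  → match P6@[75:76]
i=77 'e': node 23→4 ·f
i=78 'd': node 4→7 ·f

Matches: [[2,4],[3,5],[4,4],[6,0],[7,6],[8,4],[9,1],[10,6],[11,4],[12,1],[15,6],[17,4],[18,3],[19,4],[21,0],[23,6],[24,4],[28,6],[30,4],[31,3],[32,0],[33,4],[35,4],[37,0],[40,6],[42,4],[43,3],[46,6],[48,4],[49,3],[50,4],[51,4],[53,0],[56,6],[58,4],[59,3],[61,4],[62,1],[64,4],[66,6],[69,4],[71,0],[72,4],[73,4],[74,4],[76,6]]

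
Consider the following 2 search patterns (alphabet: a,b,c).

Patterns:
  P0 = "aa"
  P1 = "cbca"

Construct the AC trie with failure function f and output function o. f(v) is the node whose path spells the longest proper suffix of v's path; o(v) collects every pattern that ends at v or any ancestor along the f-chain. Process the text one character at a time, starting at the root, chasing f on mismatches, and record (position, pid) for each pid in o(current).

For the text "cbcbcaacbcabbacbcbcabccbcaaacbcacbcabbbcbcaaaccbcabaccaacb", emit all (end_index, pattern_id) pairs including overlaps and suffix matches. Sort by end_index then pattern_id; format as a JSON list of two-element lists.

Build automaton:
Trie nodes:
  n0 'ε': a→1 c→3
  n1 'a': a→2
  n2 'aa': ·  ←P0
  n3 'c': b→4
  n4 'cb': c→5
  n5 'cbc': a→6
  n6 'cbca': ·  ←P1

Failure links (BFS by depth):
  fail(1) 'a': from fail(0)=0 chase 'a': 0 ⇒ 0;  out=∅∪out(0)=∅
  fail(3) 'c': from fail(0)=0 chase 'c': 0 ⇒ 0;  out=∅∪out(0)=∅
  fail(2) 'aa': from fail(1)=0 chase 'a': 0 ⇒ 1;  out={0}∪out(1)={0}
  fail(4) 'cb': from fail(3)=0 chase 'b': 0 ⇒ 0;  out=∅∪out(0)=∅
  fail(5) 'cbc': from fail(4)=0 chase 'c': 0 ⇒ 3;  out=∅∪out(3)=∅
  fail(6) 'cbca': from fail(5)=3 chase 'a': 3→0 ⇒ 1;  out={1}∪out(1)={1}

Scan:
pos 0 'c': at 3
pos 1 'b': at 4
pos 2 'c': at 5
pos 3 'b': at 4 ·f
pos 4 'c': at 5
pos 5 'a': at 6  ** P1@[2:5]
pos 6 'a': at 2 ·f  ** P0@[5:6]
pos 7 'c': at 3 ·f
pos 8 'b': at 4
pos 9 'c': at 5
pos 10 'a': at 6  ** P1@[7:10]
pos 11 'b': at 0 ·f
pos 12 'b': at 0
pos 13 'a': at 1
pos 14 'c': at 3 ·f
pos 15 'b': at 4
pos 16 'c': at 5
pos 17 'b': at 4 ·f
pos 18 'c': at 5
pos 19 'a': at 6  ** P1@[16:19]
pos 20 'b': at 0 ·f
pos 21 'c': at 3
pos 22 'c': at 3 ·f
pos 23 'b': at 4
pos 24 'c': at 5
pos 25 'a': at 6  ** P1@[22:25]
pos 26 'a': at 2 ·f  ** P0@[25:26]
pos 27 'a': at 2 ·f  ** P0@[26:27]
pos 28 'c': at 3 ·f
pos 29 'b': at 4
pos 30 'c': at 5
pos 31 'a': at 6  ** P1@[28:31]
pos 32 'c': at 3 ·f
pos 33 'b': at 4
pos 34 'c': at 5
pos 35 'a': at 6  ** P1@[32:35]
pos 36 'b': at 0 ·f
pos 37 'b': at 0
pos 38 'b': at 0
pos 39 'c': at 3
pos 40 'b': at 4
pos 41 'c': at 5
pos 42 'a': at 6  ** P1@[39:42]
pos 43 'a': at 2 ·f  ** P0@[42:43]
pos 44 'a': at 2 ·f  ** P0@[43:44]
pos 45 'c': at 3 ·f
pos 46 'c': at 3 ·f
pos 47 'b': at 4
pos 48 'c': at 5
pos 49 'a': at 6  ** P1@[46:49]
pos 50 'b': at 0 ·f
pos 51 'a': at 1
pos 52 'c': at 3 ·f
pos 53 'c': at 3 ·f
pos 54 'a': at 1 ·f
pos 55 'a': at 2  ** P0@[54:55]
pos 56 'c': at 3 ·f
pos 57 'b': at 4

All matches (sorted): [[5,1],[6,0],[10,1],[19,1],[25,1],[26,0],[27,0],[31,1],[35,1],[42,1],[43,0],[44,0],[49,1],[55,0]]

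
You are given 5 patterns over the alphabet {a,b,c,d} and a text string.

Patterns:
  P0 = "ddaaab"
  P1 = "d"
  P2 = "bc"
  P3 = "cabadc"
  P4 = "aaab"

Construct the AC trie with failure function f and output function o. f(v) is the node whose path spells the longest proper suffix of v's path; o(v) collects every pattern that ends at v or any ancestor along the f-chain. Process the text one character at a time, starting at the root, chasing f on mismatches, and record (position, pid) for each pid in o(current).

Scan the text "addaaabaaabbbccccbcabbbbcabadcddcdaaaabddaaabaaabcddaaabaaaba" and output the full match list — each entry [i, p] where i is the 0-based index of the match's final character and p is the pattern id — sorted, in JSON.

Build automaton:
Trie (insert patterns):
  n0 'ε': a→15 b→7 c→9 d→1
  n1 'd': d→2  [P1 ends]
  n2 'dd': a→3
  n3 'dda': a→4
  n4 'ddaa': a→5
  n5 'ddaaa': b→6
  n6 'ddaaab': ·  [P0 ends]
  n7 'b': c→8
  n8 'bc': ·  [P2 ends]
  n9 'c': a→10
  n10 'ca': b→11
  n11 'cab': a→12
  n12 'caba': d→13
  n13 'cabad': c→14
  n14 'cabadc': ·  [P3 ends]
  n15 'a': a→16
  n16 'aa': a→17
  n17 'aaa': b→18
  n18 'aaab': ·  [P4 ends]

BFS fail/out derivation:
  fail(1) 'd': from fail(0)=0 chase 'd': 0 ⇒ 0;  out={1}∪out(0)={1}
  fail(7) 'b': from fail(0)=0 chase 'b': 0 ⇒ 0;  out=∅∪out(0)=∅
  fail(9) 'c': from fail(0)=0 chase 'c': 0 ⇒ 0;  out=∅∪out(0)=∅
  fail(15) 'a': from fail(0)=0 chase 'a': 0 ⇒ 0;  out=∅∪out(0)=∅
  fail(2) 'dd': from fail(1)=0 chase 'd': 0 ⇒ 1;  out=∅∪out(1)={1}
  fail(8) 'bc': from fail(7)=0 chase 'c': 0 ⇒ 9;  out={2}∪out(9)={2}
  fail(10) 'ca': from fail(9)=0 chase 'a': 0 ⇒ 15;  out=∅∪out(15)=∅
  fail(16) 'aa': from fail(15)=0 chase 'a': 0 ⇒ 15;  out=∅∪out(15)=∅
  fail(3) 'dda': from fail(2)=1 chase 'a': 1→0 ⇒ 15;  out=∅∪out(15)=∅
  fail(11) 'cab': from fail(10)=15 chase 'b': 15→0 ⇒ 7;  out=∅∪out(7)=∅
  fail(17) 'aaa': from fail(16)=15 chase 'a': 15 ⇒ 16;  out=∅∪out(16)=∅
  fail(4) 'ddaa': from fail(3)=15 chase 'a': 15 ⇒ 16;  out=∅∪out(16)=∅
  fail(12) 'caba': from fail(11)=7 chase 'a': 7→0 ⇒ 15;  out=∅∪out(15)=∅
  fail(18) 'aaab': from fail(17)=16 chase 'b': 16→15→0 ⇒ 7;  out={4}∪out(7)={4}
  fail(5) 'ddaaa': from fail(4)=16 chase 'a': 16 ⇒ 17;  out=∅∪out(17)=∅
  fail(13) 'cabad': from fail(12)=15 chase 'd': 15→0 ⇒ 1;  out=∅∪out(1)={1}
  fail(6) 'ddaaab': from fail(5)=17 chase 'b': 17 ⇒ 18;  out={0}∪out(18)={0,4}
  fail(14) 'cabadc': from fail(13)=1 chase 'c': 1→0 ⇒ 9;  out={3}∪out(9)={3}

Scan:
[0] read 'a'  n0⇒n15
[1] read 'd'  n15⇒n1 ·f  → match P1@[1:1]
[2] read 'd'  n1⇒n2  → match P1@[2:2]
[3] read 'a'  n2⇒n3
[4] read 'a'  n3⇒n4
[5] read 'a'  n4⇒n5
[6] read 'b'  n5⇒n6  → match P0@[1:6],P4@[3:6]
[7] read 'a'  n6⇒n15 ·f
[8] read 'a'  n15⇒n16
[9] read 'a'  n16⇒n17
[10] read 'b'  n17⇒n18  → match P4@[7:10]
[11] read 'b'  n18⇒n7 ·f
[12] read 'b'  n7⇒n7 ·f
[13] read 'c'  n7⇒n8  → match P2@[12:13]
[14] read 'c'  n8⇒n9 ·f
[15] read 'c'  n9⇒n9 ·f
[16] read 'c'  n9⇒n9 ·f
[17] read 'b'  n9⇒n7 ·f
[18] read 'c'  n7⇒n8  → match P2@[17:18]
[19] read 'a'  n8⇒n10 ·f
[20] read 'b'  n10⇒n11
[21] read 'b'  n11⇒n7 ·f
[22] read 'b'  n7⇒n7 ·f
[23] read 'b'  n7⇒n7 ·f
[24] read 'c'  n7⇒n8  → match P2@[23:24]
[25] read 'a'  n8⇒n10 ·f
[26] read 'b'  n10⇒n11
[27] read 'a'  n11⇒n12
[28] read 'd'  n12⇒n13  → match P1@[28:28]
[29] read 'c'  n13⇒n14  → match P3@[24:29]
[30] read 'd'  n14⇒n1 ·f  → match P1@[30:30]
[31] read 'd'  n1⇒n2  → match P1@[31:31]
[32] read 'c'  n2⇒n9 ·f
[33] read 'd'  n9⇒n1 ·f  → match P1@[33:33]
[34] read 'a'  n1⇒n15 ·f
[35] read 'a'  n15⇒n16
[36] read 'a'  n16⇒n17
[37] read 'a'  n17⇒n17 ·f
[38] read 'b'  n17⇒n18  → match P4@[35:38]
[39] read 'd'  n18⇒n1 ·f  → match P1@[39:39]
[40] read 'd'  n1⇒n2  → match P1@[40:40]
[41] read 'a'  n2⇒n3
[42] read 'a'  n3⇒n4
[43] read 'a'  n4⇒n5
[44] read 'b'  n5⇒n6  → match P0@[39:44],P4@[41:44]
[45] read 'a'  n6⇒n15 ·f
[46] read 'a'  n15⇒n16
[47] read 'a'  n16⇒n17
[48] read 'b'  n17⇒n18  → match P4@[45:48]
[49] read 'c'  n18⇒n8 ·f  → match P2@[48:49]
[50] read 'd'  n8⇒n1 ·f  → match P1@[50:50]
[51] read 'd'  n1⇒n2  → match P1@[51:51]
[52] read 'a'  n2⇒n3
[53] read 'a'  n3⇒n4
[54] read 'a'  n4⇒n5
[55] read 'b'  n5⇒n6  → match P0@[50:55],P4@[52:55]
[56] read 'a'  n6⇒n15 ·f
[57] read 'a'  n15⇒n16
[58] read 'a'  n16⇒n17
[59] read 'b'  n17⇒n18  → match P4@[56:59]
[60] read 'a'  n18⇒n15 ·f

All matches (sorted): [[1,1],[2,1],[6,0],[6,4],[10,4],[13,2],[18,2],[24,2],[28,1],[29,3],[30,1],[31,1],[33,1],[38,4],[39,1],[40,1],[44,0],[44,4],[48,4],[49,2],[50,1],[51,1],[55,0],[55,4],[59,4]]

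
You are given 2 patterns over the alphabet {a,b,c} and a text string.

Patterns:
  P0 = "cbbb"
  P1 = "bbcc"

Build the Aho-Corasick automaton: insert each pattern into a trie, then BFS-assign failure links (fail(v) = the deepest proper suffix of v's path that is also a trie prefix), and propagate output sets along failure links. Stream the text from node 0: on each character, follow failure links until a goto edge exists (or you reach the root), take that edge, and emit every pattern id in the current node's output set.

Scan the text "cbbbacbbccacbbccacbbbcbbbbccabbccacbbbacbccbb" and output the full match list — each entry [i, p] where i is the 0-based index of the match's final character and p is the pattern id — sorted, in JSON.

Build:
Trie (insert patterns):
  0='ε' goto b→5 c→1
  1='c' goto b→2
  2='cb' goto b→3
  3='cbb' goto b→4
  4='cbbb' goto ·  ←P0
  5='b' goto b→6
  6='bb' goto c→7
  7='bbc' goto c→8
  8='bbcc' goto ·  ←P1

Failure links (BFS by depth):
  fail(1) 'c': from fail(0)=0 chase 'c': 0 ⇒ 0;  out=∅∪out(0)=∅
  fail(5) 'b': from fail(0)=0 chase 'b': 0 ⇒ 0;  out=∅∪out(0)=∅
  fail(2) 'cb': from fail(1)=0 chase 'b': 0 ⇒ 5;  out=∅∪out(5)=∅
  fail(6) 'bb': from fail(5)=0 chase 'b': 0 ⇒ 5;  out=∅∪out(5)=∅
  fail(3) 'cbb': from fail(2)=5 chase 'b': 5 ⇒ 6;  out=∅∪out(6)=∅
  fail(7) 'bbc': from fail(6)=5 chase 'c': 5→0 ⇒ 1;  out=∅∪out(1)=∅
  fail(4) 'cbbb': from fail(3)=6 chase 'b': 6→5 ⇒ 6;  out={0}∪out(6)={0}
  fail(8) 'bbcc': from fail(7)=1 chase 'c': 1→0 ⇒ 1;  out={1}∪out(1)={1}

Text stream:
pos 0 'c': at 1
pos 1 'b': at 2
pos 2 'b': at 3
pos 3 'b': at 4  ** P0@[0:3]
pos 4 'a': at 0 ·f
pos 5 'c': at 1
pos 6 'b': at 2
pos 7 'b': at 3
pos 8 'c': at 7 ·f
pos 9 'c': at 8  ** P1@[6:9]
pos 10 'a': at 0 ·f
pos 11 'c': at 1
pos 12 'b': at 2
pos 13 'b': at 3
pos 14 'c': at 7 ·f
pos 15 'c': at 8  ** P1@[12:15]
pos 16 'a': at 0 ·f
pos 17 'c': at 1
pos 18 'b': at 2
pos 19 'b': at 3
pos 20 'b': at 4  ** P0@[17:20]
pos 21 'c': at 7 ·f
pos 22 'b': at 2 ·f
pos 23 'b': at 3
pos 24 'b': at 4  ** P0@[21:24]
pos 25 'b': at 6 ·f
pos 26 'c': at 7
pos 27 'c': at 8  ** P1@[24:27]
pos 28 'a': at 0 ·f
pos 29 'b': at 5
pos 30 'b': at 6
pos 31 'c': at 7
pos 32 'c': at 8  ** P1@[29:32]
pos 33 'a': at 0 ·f
pos 34 'c': at 1
pos 35 'b': at 2
pos 36 'b': at 3
pos 37 'b': at 4  ** P0@[34:37]
pos 38 'a': at 0 ·f
pos 39 'c': at 1
pos 40 'b': at 2
pos 41 'c': at 1 ·f
pos 42 'c': at 1 ·f
pos 43 'b': at 2
pos 44 'b': at 3

Matches: [[3,0],[9,1],[15,1],[20,0],[24,0],[27,1],[32,1],[37,0]]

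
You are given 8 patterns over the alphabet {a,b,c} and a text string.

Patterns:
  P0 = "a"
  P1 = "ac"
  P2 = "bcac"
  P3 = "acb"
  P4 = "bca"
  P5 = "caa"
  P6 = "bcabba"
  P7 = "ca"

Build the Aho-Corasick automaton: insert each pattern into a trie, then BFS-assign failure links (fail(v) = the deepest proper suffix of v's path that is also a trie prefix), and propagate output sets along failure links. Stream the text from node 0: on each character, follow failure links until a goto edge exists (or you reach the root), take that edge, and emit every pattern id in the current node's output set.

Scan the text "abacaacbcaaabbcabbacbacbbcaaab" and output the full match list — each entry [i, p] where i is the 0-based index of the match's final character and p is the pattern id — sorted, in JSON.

Build automaton:
Trie nodes:
  0='ε' goto a→1 b→3 c→8
  1='a' goto c→2  [P0 ends]
  2='ac' goto b→7  [P1 ends]
  3='b' goto c→4
  4='bc' goto a→5
  5='bca' goto b→11 c→6  [P4 ends]
  6='bcac' goto ·  [P2 ends]
  7='acb' goto ·  [P3 ends]
  8='c' goto a→9
  9='ca' goto a→10  [P7 ends]
  10='caa' goto ·  [P5 ends]
  11='bcab' goto b→12
  12='bcabb' goto a→13
  13='bcabba' goto ·  [P6 ends]

Failure links (BFS by depth):
  n1('a'): parent n0 fail=0; on 'a' 0 → fail=0;  out {0}∪∅={0}
  n3('b'): parent n0 fail=0; on 'b' 0 → fail=0;  out ∅∪∅=∅
  n8('c'): parent n0 fail=0; on 'c' 0 → fail=0;  out ∅∪∅=∅
  n2('ac'): parent n1 fail=0; on 'c' 0 → fail=8;  out {1}∪∅={1}
  n4('bc'): parent n3 fail=0; on 'c' 0 → fail=8;  out ∅∪∅=∅
  n9('ca'): parent n8 fail=0; on 'a' 0 → fail=1;  out {7}∪{0}={0,7}
  n5('bca'): parent n4 fail=8; on 'a' 8 → fail=9;  out {4}∪{0,7}={0,4,7}
  n7('acb'): parent n2 fail=8; on 'b' 8→0 → fail=3;  out {3}∪∅={3}
  n10('caa'): parent n9 fail=1; on 'a' 1→0 → fail=1;  out {5}∪{0}={0,5}
  n6('bcac'): parent n5 fail=9; on 'c' 9→1 → fail=2;  out {2}∪{1}={1,2}
  n11('bcab'): parent n5 fail=9; on 'b' 9→1→0 → fail=3;  out ∅∪∅=∅
  n12('bcabb'): parent n11 fail=3; on 'b' 3→0 → fail=3;  out ∅∪∅=∅
  n13('bcabba'): parent n12 fail=3; on 'a' 3→0 → fail=1;  out {6}∪{0}={0,6}

Run:
pos 0 'a': at 1  emit P0@[0:0]
pos 1 'b': at 3 (via fail)
pos 2 'a': at 1 (via fail)  emit P0@[2:2]
pos 3 'c': at 2  emit P1@[2:3]
pos 4 'a': at 9 (via fail)  emit P0@[4:4],P7@[3:4]
pos 5 'a': at 10  emit P0@[5:5],P5@[3:5]
pos 6 'c': at 2 (via fail)  emit P1@[5:6]
pos 7 'b': at 7  emit P3@[5:7]
pos 8 'c': at 4 (via fail)
pos 9 'a': at 5  emit P0@[9:9],P4@[7:9],P7@[8:9]
pos 10 'a': at 10 (via fail)  emit P0@[10:10],P5@[8:10]
pos 11 'a': at 1 (via fail)  emit P0@[11:11]
pos 12 'b': at 3 (via fail)
pos 13 'b': at 3 (via fail)
pos 14 'c': at 4
pos 15 'a': at 5  emit P0@[15:15],P4@[13:15],P7@[14:15]
pos 16 'b': at 11
pos 17 'b': at 12
pos 18 'a': at 13  emit P0@[18:18],P6@[13:18]
pos 19 'c': at 2 (via fail)  emit P1@[18:19]
pos 20 'b': at 7  emit P3@[18:20]
pos 21 'a': at 1 (via fail)  emit P0@[21:21]
pos 22 'c': at 2  emit P1@[21:22]
pos 23 'b': at 7  emit P3@[21:23]
pos 24 'b': at 3 (via fail)
pos 25 'c': at 4
pos 26 'a': at 5  emit P0@[26:26],P4@[24:26],P7@[25:26]
pos 27 'a': at 10 (via fail)  emit P0@[27:27],P5@[25:27]
pos 28 'a': at 1 (via fail)  emit P0@[28:28]
pos 29 'b': at 3 (via fail)

Result: [[0,0],[2,0],[3,1],[4,0],[4,7],[5,0],[5,5],[6,1],[7,3],[9,0],[9,4],[9,7],[10,0],[10,5],[11,0],[15,0],[15,4],[15,7],[18,0],[18,6],[19,1],[20,3],[21,0],[22,1],[23,3],[26,0],[26,4],[26,7],[27,0],[27,5],[28,0]]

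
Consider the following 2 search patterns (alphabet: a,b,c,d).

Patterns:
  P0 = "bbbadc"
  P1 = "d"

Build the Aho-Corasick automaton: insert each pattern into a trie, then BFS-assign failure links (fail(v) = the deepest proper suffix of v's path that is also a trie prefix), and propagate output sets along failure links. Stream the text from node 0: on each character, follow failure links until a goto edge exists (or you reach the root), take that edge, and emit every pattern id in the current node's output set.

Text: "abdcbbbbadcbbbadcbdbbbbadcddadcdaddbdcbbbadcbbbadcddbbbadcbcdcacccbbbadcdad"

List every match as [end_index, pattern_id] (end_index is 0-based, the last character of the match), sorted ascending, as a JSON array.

Build automaton:
Trie (insert patterns):
  n0 'ε': b→1 d→7
  n1 'b': b→2
  n2 'bb': b→3
  n3 'bbb': a→4
  n4 'bbba': d→5
  n5 'bbbad': c→6
  n6 'bbbadc': ·  ←P0
  n7 'd': ·  ←P1

BFS fail/out derivation:
  fail(1) 'b': from fail(0)=0 chase 'b': 0 ⇒ 0;  out=∅∪out(0)=∅
  fail(7) 'd': from fail(0)=0 chase 'd': 0 ⇒ 0;  out={1}∪out(0)={1}
  fail(2) 'bb': from fail(1)=0 chase 'b': 0 ⇒ 1;  out=∅∪out(1)=∅
  fail(3) 'bbb': from fail(2)=1 chase 'b': 1 ⇒ 2;  out=∅∪out(2)=∅
  fail(4) 'bbba': from fail(3)=2 chase 'a': 2→1→0 ⇒ 0;  out=∅∪out(0)=∅
  fail(5) 'bbbad': from fail(4)=0 chase 'd': 0 ⇒ 7;  out=∅∪out(7)={1}
  fail(6) 'bbbadc': from fail(5)=7 chase 'c': 7→0 ⇒ 0;  out={0}∪out(0)={0}

Text stream:
pos 0 'a': at 0
pos 1 'b': at 1
pos 2 'd': at 7 (via fail)  ** P1@[2:2]
pos 3 'c': at 0 (via fail)
pos 4 'b': at 1
pos 5 'b': at 2
pos 6 'b': at 3
pos 7 'b': at 3 (via fail)
pos 8 'a': at 4
pos 9 'd': at 5  ** P1@[9:9]
pos 10 'c': at 6  ** P0@[5:10]
pos 11 'b': at 1 (via fail)
pos 12 'b': at 2
pos 13 'b': at 3
pos 14 'a': at 4
pos 15 'd': at 5  ** P1@[15:15]
pos 16 'c': at 6  ** P0@[11:16]
pos 17 'b': at 1 (via fail)
pos 18 'd': at 7 (via fail)  ** P1@[18:18]
pos 19 'b': at 1 (via fail)
pos 20 'b': at 2
pos 21 'b': at 3
pos 22 'b': at 3 (via fail)
pos 23 'a': at 4
pos 24 'd': at 5  ** P1@[24:24]
pos 25 'c': at 6  ** P0@[20:25]
pos 26 'd': at 7 (via fail)  ** P1@[26:26]
pos 27 'd': at 7 (via fail)  ** P1@[27:27]
pos 28 'a': at 0 (via fail)
pos 29 'd': at 7  ** P1@[29:29]
pos 30 'c': at 0 (via fail)
pos 31 'd': at 7  ** P1@[31:31]
pos 32 'a': at 0 (via fail)
pos 33 'd': at 7  ** P1@[33:33]
pos 34 'd': at 7 (via fail)  ** P1@[34:34]
pos 35 'b': at 1 (via fail)
pos 36 'd': at 7 (via fail)  ** P1@[36:36]
pos 37 'c': at 0 (via fail)
pos 38 'b': at 1
pos 39 'b': at 2
pos 40 'b': at 3
pos 41 'a': at 4
pos 42 'd': at 5  ** P1@[42:42]
pos 43 'c': at 6  ** P0@[38:43]
pos 44 'b': at 1 (via fail)
pos 45 'b': at 2
pos 46 'b': at 3
pos 47 'a': at 4
pos 48 'd': at 5  ** P1@[48:48]
pos 49 'c': at 6  ** P0@[44:49]
pos 50 'd': at 7 (via fail)  ** P1@[50:50]
pos 51 'd': at 7 (via fail)  ** P1@[51:51]
pos 52 'b': at 1 (via fail)
pos 53 'b': at 2
pos 54 'b': at 3
pos 55 'a': at 4
pos 56 'd': at 5  ** P1@[56:56]
pos 57 'c': at 6  ** P0@[52:57]
pos 58 'b': at 1 (via fail)
pos 59 'c': at 0 (via fail)
pos 60 'd': at 7  ** P1@[60:60]
pos 61 'c': at 0 (via fail)
pos 62 'a': at 0
pos 63 'c': at 0
pos 64 'c': at 0
pos 65 'c': at 0
pos 66 'b': at 1
pos 67 'b': at 2
pos 68 'b': at 3
pos 69 'a': at 4
pos 70 'd': at 5  ** P1@[70:70]
pos 71 'c': at 6  ** P0@[66:71]
pos 72 'd': at 7 (via fail)  ** P1@[72:72]
pos 73 'a': at 0 (via fail)
pos 74 'd': at 7  ** P1@[74:74]

Result: [[2,1],[9,1],[10,0],[15,1],[16,0],[18,1],[24,1],[25,0],[26,1],[27,1],[29,1],[31,1],[33,1],[34,1],[36,1],[42,1],[43,0],[48,1],[49,0],[50,1],[51,1],[56,1],[57,0],[60,1],[70,1],[71,0],[72,1],[74,1]]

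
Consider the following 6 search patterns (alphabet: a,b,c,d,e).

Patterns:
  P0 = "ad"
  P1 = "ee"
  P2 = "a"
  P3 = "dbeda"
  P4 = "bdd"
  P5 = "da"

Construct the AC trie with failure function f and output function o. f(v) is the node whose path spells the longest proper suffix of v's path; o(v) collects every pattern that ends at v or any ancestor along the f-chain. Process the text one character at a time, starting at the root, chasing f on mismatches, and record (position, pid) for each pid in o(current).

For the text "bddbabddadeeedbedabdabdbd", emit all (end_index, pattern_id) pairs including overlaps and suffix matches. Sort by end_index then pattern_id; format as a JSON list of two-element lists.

Build:
Trie nodes:
  0='ε' goto a→1 b→10 d→5 e→3
  1='a' goto d→2  [P2 ends]
  2='ad' goto ·  [P0 ends]
  3='e' goto e→4
  4='ee' goto ·  [P1 ends]
  5='d' goto a→13 b→6
  6='db' goto e→7
  7='dbe' goto d→8
  8='dbed' goto a→9
  9='dbeda' goto ·  [P3 ends]
  10='b' goto d→11
  11='bd' goto d→12
  12='bdd' goto ·  [P4 ends]
  13='da' goto ·  [P5 ends]

BFS fail/out derivation:
  n1('a'): parent n0 fail=0; on 'a' 0 → fail=0;  out {2}∪∅={2}
  n3('e'): parent n0 fail=0; on 'e' 0 → fail=0;  out ∅∪∅=∅
  n5('d'): parent n0 fail=0; on 'd' 0 → fail=0;  out ∅∪∅=∅
  n10('b'): parent n0 fail=0; on 'b' 0 → fail=0;  out ∅∪∅=∅
  n2('ad'): parent n1 fail=0; on 'd' 0 → fail=5;  out {0}∪∅={0}
  n4('ee'): parent n3 fail=0; on 'e' 0 → fail=3;  out {1}∪∅={1}
  n6('db'): parent n5 fail=0; on 'b' 0 → fail=10;  out ∅∪∅=∅
  n11('bd'): parent n10 fail=0; on 'd' 0 → fail=5;  out ∅∪∅=∅
  n13('da'): parent n5 fail=0; on 'a' 0 → fail=1;  out {5}∪{2}={2,5}
  n7('dbe'): parent n6 fail=10; on 'e' 10→0 → fail=3;  out ∅∪∅=∅
  n12('bdd'): parent n11 fail=5; on 'd' 5→0 → fail=5;  out {4}∪∅={4}
  n8('dbed'): parent n7 fail=3; on 'd' 3→0 → fail=5;  out ∅∪∅=∅
  n9('dbeda'): parent n8 fail=5; on 'a' 5 → fail=13;  out {3}∪{2,5}={2,3,5}

Text stream:
pos 0 'b': at 10
pos 1 'd': at 11
pos 2 'd': at 12  ** P4@[0:2]
pos 3 'b': at 6 ·f
pos 4 'a': at 1 ·f  ** P2@[4:4]
pos 5 'b': at 10 ·f
pos 6 'd': at 11
pos 7 'd': at 12  ** P4@[5:7]
pos 8 'a': at 13 ·f  ** P2@[8:8],P5@[7:8]
pos 9 'd': at 2 ·f  ** P0@[8:9]
pos 10 'e': at 3 ·f
pos 11 'e': at 4  ** P1@[10:11]
pos 12 'e': at 4 ·f  ** P1@[11:12]
pos 13 'd': at 5 ·f
pos 14 'b': at 6
pos 15 'e': at 7
pos 16 'd': at 8
pos 17 'a': at 9  ** P2@[17:17],P3@[13:17],P5@[16:17]
pos 18 'b': at 10 ·f
pos 19 'd': at 11
pos 20 'a': at 13 ·f  ** P2@[20:20],P5@[19:20]
pos 21 'b': at 10 ·f
pos 22 'd': at 11
pos 23 'b': at 6 ·f
pos 24 'd': at 11 ·f

All matches (sorted): [[2,4],[4,2],[7,4],[8,2],[8,5],[9,0],[11,1],[12,1],[17,2],[17,3],[17,5],[20,2],[20,5]]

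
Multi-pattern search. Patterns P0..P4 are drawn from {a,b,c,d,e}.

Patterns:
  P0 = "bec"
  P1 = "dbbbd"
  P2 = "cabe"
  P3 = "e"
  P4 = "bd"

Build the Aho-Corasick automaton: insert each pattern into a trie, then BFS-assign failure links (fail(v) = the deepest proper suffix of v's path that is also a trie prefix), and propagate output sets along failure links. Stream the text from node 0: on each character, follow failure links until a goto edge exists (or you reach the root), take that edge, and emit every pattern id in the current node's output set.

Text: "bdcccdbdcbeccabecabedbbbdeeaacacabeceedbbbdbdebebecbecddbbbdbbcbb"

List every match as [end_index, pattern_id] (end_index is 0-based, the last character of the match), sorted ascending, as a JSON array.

Build:
Trie nodes:
  n0 'ε': b→1 c→9 d→4 e→13
  n1 'b': d→14 e→2
  n2 'be': c→3
  n3 'bec': ·  ←P0
  n4 'd': b→5
  n5 'db': b→6
  n6 'dbb': b→7
  n7 'dbbb': d→8
  n8 'dbbbd': ·  ←P1
  n9 'c': a→10
  n10 'ca': b→11
  n11 'cab': e→12
  n12 'cabe': ·  ←P2
  n13 'e': ·  ←P3
  n14 'bd': ·  ←P4

BFS fail/out derivation:
  n1('b'): parent n0 fail=0; on 'b' 0 → fail=0;  out ∅∪∅=∅
  n4('d'): parent n0 fail=0; on 'd' 0 → fail=0;  out ∅∪∅=∅
  n9('c'): parent n0 fail=0; on 'c' 0 → fail=0;  out ∅∪∅=∅
  n13('e'): parent n0 fail=0; on 'e' 0 → fail=0;  out {3}∪∅={3}
  n2('be'): parent n1 fail=0; on 'e' 0 → fail=13;  out ∅∪{3}={3}
  n5('db'): parent n4 fail=0; on 'b' 0 → fail=1;  out ∅∪∅=∅
  n10('ca'): parent n9 fail=0; on 'a' 0 → fail=0;  out ∅∪∅=∅
  n14('bd'): parent n1 fail=0; on 'd' 0 → fail=4;  out {4}∪∅={4}
  n3('bec'): parent n2 fail=13; on 'c' 13→0 → fail=9;  out {0}∪∅={0}
  n6('dbb'): parent n5 fail=1; on 'b' 1→0 → fail=1;  out ∅∪∅=∅
  n11('cab'): parent n10 fail=0; on 'b' 0 → fail=1;  out ∅∪∅=∅
  n7('dbbb'): parent n6 fail=1; on 'b' 1→0 → fail=1;  out ∅∪∅=∅
  n12('cabe'): parent n11 fail=1; on 'e' 1 → fail=2;  out {2}∪{3}={2,3}
  n8('dbbbd'): parent n7 fail=1; on 'd' 1 → fail=14;  out {1}∪{4}={1,4}

Text stream:
i=0 'b': node 0→1
i=1 'd': node 1→14  → match P4@[0:1]
i=2 'c': node 14→9 (via fail)
i=3 'c': node 9→9 (via fail)
i=4 'c': node 9→9 (via fail)
i=5 'd': node 9→4 (via fail)
i=6 'b': node 4→5
i=7 'd': node 5→14 (via fail)  → match P4@[6:7]
i=8 'c': node 14→9 (via fail)
i=9 'b': node 9→1 (via fail)
i=10 'e': node 1→2  → match P3@[10:10]
i=11 'c': node 2→3  → match P0@[9:11]
i=12 'c': node 3→9 (via fail)
i=13 'a': node 9→10
i=14 'b': node 10→11
i=15 'e': node 11→12  → match P2@[12:15],P3@[15:15]
i=16 'c': node 12→3 (via fail)  → match P0@[14:16]
i=17 'a': node 3→10 (via fail)
i=18 'b': node 10→11
i=19 'e': node 11→12  → match P2@[16:19],P3@[19:19]
i=20 'd': node 12→4 (via fail)
i=21 'b': node 4→5
i=22 'b': node 5→6
i=23 'b': node 6→7
i=24 'd': node 7→8  → match P1@[20:24],P4@[23:24]
i=25 'e': node 8→13 (via fail)  → match P3@[25:25]
i=26 'e': node 13→13 (via fail)  → match P3@[26:26]
i=27 'a': node 13→0 (via fail)
i=28 'a': node 0→0
i=29 'c': node 0→9
i=30 'a': node 9→10
i=31 'c': node 10→9 (via fail)
i=32 'a': node 9→10
i=33 'b': node 10→11
i=34 'e': node 11→12  → match P2@[31:34],P3@[34:34]
i=35 'c': node 12→3 (via fail)  → match P0@[33:35]
i=36 'e': node 3→13 (via fail)  → match P3@[36:36]
i=37 'e': node 13→13 (via fail)  → match P3@[37:37]
i=38 'd': node 13→4 (via fail)
i=39 'b': node 4→5
i=40 'b': node 5→6
i=41 'b': node 6→7
i=42 'd': node 7→8  → match P1@[38:42],P4@[41:42]
i=43 'b': node 8→5 (via fail)
i=44 'd': node 5→14 (via fail)  → match P4@[43:44]
i=45 'e': node 14→13 (via fail)  → match P3@[45:45]
i=46 'b': node 13→1 (via fail)
i=47 'e': node 1→2  → match P3@[47:47]
i=48 'b': node 2→1 (via fail)
i=49 'e': node 1→2  → match P3@[49:49]
i=50 'c': node 2→3  → match P0@[48:50]
i=51 'b': node 3→1 (via fail)
i=52 'e': node 1→2  → match P3@[52:52]
i=53 'c': node 2→3  → match P0@[51:53]
i=54 'd': node 3→4 (via fail)
i=55 'd': node 4→4 (via fail)
i=56 'b': node 4→5
i=57 'b': node 5→6
i=58 'b': node 6→7
i=59 'd': node 7→8  → match P1@[55:59],P4@[58:59]
i=60 'b': node 8→5 (via fail)
i=61 'b': node 5→6
i=62 'c': node 6→9 (via fail)
i=63 'b': node 9→1 (via fail)
i=64 'b': node 1→1 (via fail)

All matches (sorted): [[1,4],[7,4],[10,3],[11,0],[15,2],[15,3],[16,0],[19,2],[19,3],[24,1],[24,4],[25,3],[26,3],[34,2],[34,3],[35,0],[36,3],[37,3],[42,1],[42,4],[44,4],[45,3],[47,3],[49,3],[50,0],[52,3],[53,0],[59,1],[59,4]]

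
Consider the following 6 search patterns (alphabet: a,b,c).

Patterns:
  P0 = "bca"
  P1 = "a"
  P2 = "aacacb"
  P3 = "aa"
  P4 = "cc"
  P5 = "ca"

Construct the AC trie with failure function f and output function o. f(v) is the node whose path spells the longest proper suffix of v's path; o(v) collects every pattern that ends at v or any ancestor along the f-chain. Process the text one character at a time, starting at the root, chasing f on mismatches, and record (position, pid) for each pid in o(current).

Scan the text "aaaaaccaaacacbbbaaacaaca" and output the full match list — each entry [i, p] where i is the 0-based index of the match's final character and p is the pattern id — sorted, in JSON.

Build automaton:
Trie nodes:
  n0 'ε': a→4 b→1 c→10
  n1 'b': c→2
  n2 'bc': a→3
  n3 'bca': ·  ←P0
  n4 'a': a→5  ←P1
  n5 'aa': c→6  ←P3
  n6 'aac': a→7
  n7 'aaca': c→8
  n8 'aacac': b→9
  n9 'aacacb': ·  ←P2
  n10 'c': a→12 c→11
  n11 'cc': ·  ←P4
  n12 'ca': ·  ←P5

BFS fail/out derivation:
  fail(1) 'b': from fail(0)=0 chase 'b': 0 ⇒ 0;  out=∅∪out(0)=∅
  fail(4) 'a': from fail(0)=0 chase 'a': 0 ⇒ 0;  out={1}∪out(0)={1}
  fail(10) 'c': from fail(0)=0 chase 'c': 0 ⇒ 0;  out=∅∪out(0)=∅
  fail(2) 'bc': from fail(1)=0 chase 'c': 0 ⇒ 10;  out=∅∪out(10)=∅
  fail(5) 'aa': from fail(4)=0 chase 'a': 0 ⇒ 4;  out={3}∪out(4)={1,3}
  fail(11) 'cc': from fail(10)=0 chase 'c': 0 ⇒ 10;  out={4}∪out(10)={4}
  fail(12) 'ca': from fail(10)=0 chase 'a': 0 ⇒ 4;  out={5}∪out(4)={1,5}
  fail(3) 'bca': from fail(2)=10 chase 'a': 10 ⇒ 12;  out={0}∪out(12)={0,1,5}
  fail(6) 'aac': from fail(5)=4 chase 'c': 4→0 ⇒ 10;  out=∅∪out(10)=∅
  fail(7) 'aaca': from fail(6)=10 chase 'a': 10 ⇒ 12;  out=∅∪out(12)={1,5}
  fail(8) 'aacac': from fail(7)=12 chase 'c': 12→4→0 ⇒ 10;  out=∅∪out(10)=∅
  fail(9) 'aacacb': from fail(8)=10 chase 'b': 10→0 ⇒ 1;  out={2}∪out(1)={2}

Text stream:
i=0 'a': node 0→4  emit P1@[0:0]
i=1 'a': node 4→5  emit P1@[1:1],P3@[0:1]
i=2 'a': node 5→5 (via fail)  emit P1@[2:2],P3@[1:2]
i=3 'a': node 5→5 (via fail)  emit P1@[3:3],P3@[2:3]
i=4 'a': node 5→5 (via fail)  emit P1@[4:4],P3@[3:4]
i=5 'c': node 5→6
i=6 'c': node 6→11 (via fail)  emit P4@[5:6]
i=7 'a': node 11→12 (via fail)  emit P1@[7:7],P5@[6:7]
i=8 'a': node 12→5 (via fail)  emit P1@[8:8],P3@[7:8]
i=9 'a': node 5→5 (via fail)  emit P1@[9:9],P3@[8:9]
i=10 'c': node 5→6
i=11 'a': node 6→7  emit P1@[11:11],P5@[10:11]
i=12 'c': node 7→8
i=13 'b': node 8→9  emit P2@[8:13]
i=14 'b': node 9→1 (via fail)
i=15 'b': node 1→1 (via fail)
i=16 'a': node 1→4 (via fail)  emit P1@[16:16]
i=17 'a': node 4→5  emit P1@[17:17],P3@[16:17]
i=18 'a': node 5→5 (via fail)  emit P1@[18:18],P3@[17:18]
i=19 'c': node 5→6
i=20 'a': node 6→7  emit P1@[20:20],P5@[19:20]
i=21 'a': node 7→5 (via fail)  emit P1@[21:21],P3@[20:21]
i=22 'c': node 5→6
i=23 'a': node 6→7  emit P1@[23:23],P5@[22:23]

Result: [[0,1],[1,1],[1,3],[2,1],[2,3],[3,1],[3,3],[4,1],[4,3],[6,4],[7,1],[7,5],[8,1],[8,3],[9,1],[9,3],[11,1],[11,5],[13,2],[16,1],[17,1],[17,3],[18,1],[18,3],[20,1],[20,5],[21,1],[21,3],[23,1],[23,5]]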